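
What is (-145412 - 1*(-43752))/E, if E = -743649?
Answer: 101660/743649 ≈ 0.13670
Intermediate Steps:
(-145412 - 1*(-43752))/E = (-145412 - 1*(-43752))/(-743649) = (-145412 + 43752)*(-1/743649) = -101660*(-1/743649) = 101660/743649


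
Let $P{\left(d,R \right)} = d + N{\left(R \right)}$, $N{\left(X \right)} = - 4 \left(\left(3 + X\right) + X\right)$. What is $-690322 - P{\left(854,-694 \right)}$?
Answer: $-696716$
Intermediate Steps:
$N{\left(X \right)} = -12 - 8 X$ ($N{\left(X \right)} = - 4 \left(3 + 2 X\right) = -12 - 8 X$)
$P{\left(d,R \right)} = -12 + d - 8 R$ ($P{\left(d,R \right)} = d - \left(12 + 8 R\right) = -12 + d - 8 R$)
$-690322 - P{\left(854,-694 \right)} = -690322 - \left(-12 + 854 - -5552\right) = -690322 - \left(-12 + 854 + 5552\right) = -690322 - 6394 = -696716$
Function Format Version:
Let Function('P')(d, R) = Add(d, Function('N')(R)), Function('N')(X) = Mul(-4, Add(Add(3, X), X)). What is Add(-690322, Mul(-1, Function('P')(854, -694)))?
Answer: -696716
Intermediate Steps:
Function('N')(X) = Add(-12, Mul(-8, X)) (Function('N')(X) = Mul(-4, Add(3, Mul(2, X))) = Add(-12, Mul(-8, X)))
Function('P')(d, R) = Add(-12, d, Mul(-8, R)) (Function('P')(d, R) = Add(d, Add(-12, Mul(-8, R))) = Add(-12, d, Mul(-8, R)))
Add(-690322, Mul(-1, Function('P')(854, -694))) = Add(-690322, Mul(-1, Add(-12, 854, Mul(-8, -694)))) = Add(-690322, Mul(-1, Add(-12, 854, 5552))) = Add(-690322, Mul(-1, 6394)) = Add(-690322, -6394) = -696716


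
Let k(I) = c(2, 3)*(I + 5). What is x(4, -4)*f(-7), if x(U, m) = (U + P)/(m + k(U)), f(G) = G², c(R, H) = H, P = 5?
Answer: 441/23 ≈ 19.174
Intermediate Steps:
k(I) = 15 + 3*I (k(I) = 3*(I + 5) = 3*(5 + I) = 15 + 3*I)
x(U, m) = (5 + U)/(15 + m + 3*U) (x(U, m) = (U + 5)/(m + (15 + 3*U)) = (5 + U)/(15 + m + 3*U))
x(4, -4)*f(-7) = ((5 + 4)/(15 - 4 + 3*4))*(-7)² = (9/(15 - 4 + 12))*49 = (9/23)*49 = 441/23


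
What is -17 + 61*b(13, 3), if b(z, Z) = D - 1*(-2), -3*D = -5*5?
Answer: 1840/3 ≈ 613.33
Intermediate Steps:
D = 25/3 (D = -(-5)*5/3 = -1/3*(-25) = 25/3 ≈ 8.3333)
b(z, Z) = 31/3 (b(z, Z) = 25/3 - 1*(-2) = 25/3 + 2 = 31/3)
-17 + 61*b(13, 3) = -17 + 61*(31/3) = -17 + 1891/3 = 1840/3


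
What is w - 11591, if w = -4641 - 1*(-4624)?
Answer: -11608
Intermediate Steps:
w = -17 (w = -4641 + 4624 = -17)
w - 11591 = -17 - 11591 = -11608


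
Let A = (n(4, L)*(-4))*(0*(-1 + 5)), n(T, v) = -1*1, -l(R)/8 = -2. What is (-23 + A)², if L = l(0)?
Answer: 529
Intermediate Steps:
l(R) = 16 (l(R) = -8*(-2) = 16)
L = 16
n(T, v) = -1
A = 0 (A = (-1*(-4))*(0*(-1 + 5)) = 4*(0*4) = 4*0 = 0)
(-23 + A)² = (-23 + 0)² = (-23)² = 529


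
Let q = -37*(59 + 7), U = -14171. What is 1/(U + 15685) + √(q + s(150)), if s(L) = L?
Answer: 1/1514 + 2*I*√573 ≈ 0.0006605 + 47.875*I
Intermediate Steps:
q = -2442 (q = -37*66 = -2442)
1/(U + 15685) + √(q + s(150)) = 1/(-14171 + 15685) + √(-2442 + 150) = 1/1514 + √(-2292) = 1/1514 + 2*I*√573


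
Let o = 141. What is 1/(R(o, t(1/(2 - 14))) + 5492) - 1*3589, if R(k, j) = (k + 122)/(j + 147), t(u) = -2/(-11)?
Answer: -31922147130/8894441 ≈ -3589.0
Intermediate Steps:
t(u) = 2/11 (t(u) = -2*(-1/11) = 2/11)
R(k, j) = (122 + k)/(147 + j)
1/(R(o, t(1/(2 - 14))) + 5492) - 1*3589 = 1/((122 + 141)/(147 + 2/11) + 5492) - 1*3589 = 1/(263/(1619/11) + 5492) - 3589 = 1/((11/1619)*263 + 5492) - 3589 = 1/(2893/1619 + 5492) - 3589 = 1/(8894441/1619) - 3589 = 1619/8894441 - 3589 = -31922147130/8894441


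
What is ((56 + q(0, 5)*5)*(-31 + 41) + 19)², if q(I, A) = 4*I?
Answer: 335241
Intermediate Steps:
((56 + q(0, 5)*5)*(-31 + 41) + 19)² = ((56 + (4*0)*5)*(-31 + 41) + 19)² = ((56 + 0*5)*10 + 19)² = ((56 + 0)*10 + 19)² = (56*10 + 19)² = (560 + 19)² = 579² = 335241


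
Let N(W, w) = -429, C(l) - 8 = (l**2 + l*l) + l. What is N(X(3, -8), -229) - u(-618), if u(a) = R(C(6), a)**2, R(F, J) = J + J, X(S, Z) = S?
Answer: -1528125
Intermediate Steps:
C(l) = 8 + l + 2*l**2 (C(l) = 8 + ((l**2 + l*l) + l) = 8 + ((l**2 + l**2) + l) = 8 + (2*l**2 + l) = 8 + (l + 2*l**2) = 8 + l + 2*l**2)
R(F, J) = 2*J
u(a) = 4*a**2 (u(a) = (2*a)**2 = 4*a**2)
N(X(3, -8), -229) - u(-618) = -429 - 4*(-618)**2 = -429 - 4*381924 = -429 - 1*1527696 = -429 - 1527696 = -1528125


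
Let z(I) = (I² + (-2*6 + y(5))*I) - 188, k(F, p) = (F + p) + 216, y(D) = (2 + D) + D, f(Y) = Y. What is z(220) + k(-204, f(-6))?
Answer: 48218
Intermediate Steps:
y(D) = 2 + 2*D
k(F, p) = 216 + F + p
z(I) = -188 + I² (z(I) = (I² + (-2*6 + (2 + 2*5))*I) - 188 = (I² + (-12 + (2 + 10))*I) - 188 = (I² + (-12 + 12)*I) - 188 = (I² + 0*I) - 188 = (I² + 0) - 188 = I² - 188 = -188 + I²)
z(220) + k(-204, f(-6)) = (-188 + 220²) + (216 - 204 - 6) = (-188 + 48400) + 6 = 48212 + 6 = 48218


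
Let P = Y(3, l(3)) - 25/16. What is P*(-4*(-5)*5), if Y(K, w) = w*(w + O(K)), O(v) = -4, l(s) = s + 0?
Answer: -1825/4 ≈ -456.25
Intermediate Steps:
l(s) = s
Y(K, w) = w*(-4 + w) (Y(K, w) = w*(w - 4) = w*(-4 + w))
P = -73/16 (P = 3*(-4 + 3) - 25/16 = 3*(-1) - 25*1/16 = -3 - 25/16 = -73/16 ≈ -4.5625)
P*(-4*(-5)*5) = -73*(-4*(-5))*5/16 = -365*5/4 = -73/16*100 = -1825/4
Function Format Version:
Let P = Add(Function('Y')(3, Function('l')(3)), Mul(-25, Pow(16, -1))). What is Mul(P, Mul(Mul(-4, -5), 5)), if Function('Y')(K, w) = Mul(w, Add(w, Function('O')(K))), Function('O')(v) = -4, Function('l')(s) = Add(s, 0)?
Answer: Rational(-1825, 4) ≈ -456.25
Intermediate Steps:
Function('l')(s) = s
Function('Y')(K, w) = Mul(w, Add(-4, w)) (Function('Y')(K, w) = Mul(w, Add(w, -4)) = Mul(w, Add(-4, w)))
P = Rational(-73, 16) (P = Add(Mul(3, Add(-4, 3)), Mul(-25, Pow(16, -1))) = Add(Mul(3, -1), Mul(-25, Rational(1, 16))) = Add(-3, Rational(-25, 16)) = Rational(-73, 16) ≈ -4.5625)
Mul(P, Mul(Mul(-4, -5), 5)) = Mul(Rational(-73, 16), Mul(Mul(-4, -5), 5)) = Mul(Rational(-73, 16), Mul(20, 5)) = Mul(Rational(-73, 16), 100) = Rational(-1825, 4)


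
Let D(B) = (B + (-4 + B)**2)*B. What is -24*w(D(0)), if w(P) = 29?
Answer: -696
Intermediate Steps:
D(B) = B*(B + (-4 + B)**2)
-24*w(D(0)) = -24*29 = -696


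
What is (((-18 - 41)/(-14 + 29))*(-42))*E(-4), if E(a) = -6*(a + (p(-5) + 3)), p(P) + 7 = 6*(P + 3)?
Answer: 19824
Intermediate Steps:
p(P) = 11 + 6*P (p(P) = -7 + 6*(P + 3) = -7 + 6*(3 + P) = -7 + (18 + 6*P) = 11 + 6*P)
E(a) = 96 - 6*a (E(a) = -6*(a + ((11 + 6*(-5)) + 3)) = -6*(a + ((11 - 30) + 3)) = -6*(a + (-19 + 3)) = -6*(a - 16) = -6*(-16 + a) = 96 - 6*a)
(((-18 - 41)/(-14 + 29))*(-42))*E(-4) = (((-18 - 41)/(-14 + 29))*(-42))*(96 - 6*(-4)) = (-59/15*(-42))*(96 + 24) = (-59*1/15*(-42))*120 = -59/15*(-42)*120 = (826/5)*120 = 19824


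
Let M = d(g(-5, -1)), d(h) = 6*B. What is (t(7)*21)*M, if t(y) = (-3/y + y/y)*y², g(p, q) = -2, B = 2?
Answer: 7056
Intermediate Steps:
t(y) = y²*(1 - 3/y) (t(y) = (-3/y + 1)*y² = (1 - 3/y)*y² = y²*(1 - 3/y))
d(h) = 12 (d(h) = 6*2 = 12)
M = 12
(t(7)*21)*M = ((7*(-3 + 7))*21)*12 = ((7*4)*21)*12 = (28*21)*12 = 588*12 = 7056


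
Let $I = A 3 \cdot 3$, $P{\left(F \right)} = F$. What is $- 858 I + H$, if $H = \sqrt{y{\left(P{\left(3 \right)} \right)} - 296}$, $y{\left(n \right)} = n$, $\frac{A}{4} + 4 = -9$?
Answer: $401544 + i \sqrt{293} \approx 4.0154 \cdot 10^{5} + 17.117 i$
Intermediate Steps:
$A = -52$ ($A = -16 + 4 \left(-9\right) = -16 - 36 = -52$)
$I = -468$ ($I = \left(-52\right) 3 \cdot 3 = \left(-156\right) 3 = -468$)
$H = i \sqrt{293}$ ($H = \sqrt{3 - 296} = \sqrt{-293} = i \sqrt{293} \approx 17.117 i$)
$- 858 I + H = \left(-858\right) \left(-468\right) + i \sqrt{293} = 401544 + i \sqrt{293}$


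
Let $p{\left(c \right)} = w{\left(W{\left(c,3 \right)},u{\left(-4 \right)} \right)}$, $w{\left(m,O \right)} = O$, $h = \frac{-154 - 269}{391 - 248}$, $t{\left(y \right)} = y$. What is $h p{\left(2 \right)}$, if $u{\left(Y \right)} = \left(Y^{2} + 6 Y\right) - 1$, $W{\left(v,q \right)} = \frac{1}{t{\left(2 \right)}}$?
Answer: $\frac{3807}{143} \approx 26.622$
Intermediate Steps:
$h = - \frac{423}{143} \approx -2.958$
$W{\left(v,q \right)} = \frac{1}{2}$
$u{\left(Y \right)} = -1 + Y^{2} + 6 Y$
$p{\left(c \right)} = -9$ ($p{\left(c \right)} = -1 + \left(-4\right)^{2} + 6 \left(-4\right) = -1 + 16 - 24 = -9$)
$h p{\left(2 \right)} = \left(- \frac{423}{143}\right) \left(-9\right) = \frac{3807}{143}$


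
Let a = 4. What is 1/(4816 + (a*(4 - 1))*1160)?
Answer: 1/18736 ≈ 5.3373e-5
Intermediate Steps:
1/(4816 + (a*(4 - 1))*1160) = 1/(4816 + (4*(4 - 1))*1160) = 1/(4816 + (4*3)*1160) = 1/(4816 + 12*1160) = 1/(4816 + 13920) = 1/18736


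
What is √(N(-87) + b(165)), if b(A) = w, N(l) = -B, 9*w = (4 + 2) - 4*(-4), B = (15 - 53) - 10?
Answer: √454/3 ≈ 7.1024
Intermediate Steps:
B = -48 (B = -38 - 10 = -48)
w = 22/9 (w = ((4 + 2) - 4*(-4))/9 = (6 + 16)/9 = (⅑)*22 = 22/9 ≈ 2.4444)
N(l) = 48 (N(l) = -1*(-48) = 48)
b(A) = 22/9
√(N(-87) + b(165)) = √(48 + 22/9) = √(454/9) = √454/3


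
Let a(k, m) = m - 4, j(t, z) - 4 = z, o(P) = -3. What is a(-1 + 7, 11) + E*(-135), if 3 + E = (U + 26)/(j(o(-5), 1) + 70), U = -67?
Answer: 2429/5 ≈ 485.80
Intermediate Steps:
j(t, z) = 4 + z
a(k, m) = -4 + m
E = -266/75 (E = -3 + (-67 + 26)/((4 + 1) + 70) = -3 - 41/(5 + 70) = -3 - 41/75 = -266/75 ≈ -3.5467)
a(-1 + 7, 11) + E*(-135) = (-4 + 11) - 266/75*(-135) = 7 + 2394/5 = 2429/5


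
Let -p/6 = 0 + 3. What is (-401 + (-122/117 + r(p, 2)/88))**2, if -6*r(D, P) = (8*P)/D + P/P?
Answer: 616856947926025/3816274176 ≈ 1.6164e+5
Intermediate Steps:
p = -18 (p = -6*(0 + 3) = -6*3 = -18)
r(D, P) = -1/6 - 4*P/(3*D) (r(D, P) = -((8*P)/D + P/P)/6 = -(8*P/D + 1)/6 = -(1 + 8*P/D)/6 = -1/6 - 4*P/(3*D))
(-401 + (-122/117 + r(p, 2)/88))**2 = (-401 + (-122/117 + ((1/6)*(-1*(-18) - 8*2)/(-18))/88))**2 = (-401 + (-122*1/117 + ((1/6)*(-1/18)*(18 - 16))*(1/88)))**2 = (-401 + (-122/117 + ((1/6)*(-1/18)*2)*(1/88)))**2 = (-401 + (-122/117 - 1/54*1/88))**2 = (-401 + (-122/117 - 1/4752))**2 = (-401 - 64429/61776)**2 = (-24836605/61776)**2 = 616856947926025/3816274176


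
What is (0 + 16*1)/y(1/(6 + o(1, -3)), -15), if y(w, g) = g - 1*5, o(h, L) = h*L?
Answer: -⅘ ≈ -0.80000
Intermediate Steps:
o(h, L) = L*h
y(w, g) = -5 + g (y(w, g) = g - 5 = -5 + g)
(0 + 16*1)/y(1/(6 + o(1, -3)), -15) = (0 + 16*1)/(-5 - 15) = (0 + 16)/(-20) = 16*(-1/20) = -⅘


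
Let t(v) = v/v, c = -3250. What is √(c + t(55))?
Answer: 57*I ≈ 57.0*I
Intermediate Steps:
t(v) = 1
√(c + t(55)) = √(-3250 + 1) = √(-3249) = 57*I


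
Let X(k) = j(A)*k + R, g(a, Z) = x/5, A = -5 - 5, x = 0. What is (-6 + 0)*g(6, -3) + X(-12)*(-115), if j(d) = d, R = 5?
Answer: -14375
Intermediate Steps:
A = -10
g(a, Z) = 0 (g(a, Z) = 0/5 = 0*(1/5) = 0)
X(k) = 5 - 10*k (X(k) = -10*k + 5 = 5 - 10*k)
(-6 + 0)*g(6, -3) + X(-12)*(-115) = (-6 + 0)*0 + (5 - 10*(-12))*(-115) = -6*0 + (5 + 120)*(-115) = 0 + 125*(-115) = 0 - 14375 = -14375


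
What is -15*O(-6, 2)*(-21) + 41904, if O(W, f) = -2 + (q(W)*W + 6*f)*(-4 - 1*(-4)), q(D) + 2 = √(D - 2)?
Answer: 41274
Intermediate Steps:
q(D) = -2 + √(-2 + D) (q(D) = -2 + √(D - 2) = -2 + √(-2 + D))
O(W, f) = -2 (O(W, f) = -2 + ((-2 + √(-2 + W))*W + 6*f)*(-4 - 1*(-4)) = -2 + (W*(-2 + √(-2 + W)) + 6*f)*(-4 + 4) = -2 + (6*f + W*(-2 + √(-2 + W)))*0 = -2 + 0 = -2)
-15*O(-6, 2)*(-21) + 41904 = -15*(-2)*(-21) + 41904 = 30*(-21) + 41904 = -630 + 41904 = 41274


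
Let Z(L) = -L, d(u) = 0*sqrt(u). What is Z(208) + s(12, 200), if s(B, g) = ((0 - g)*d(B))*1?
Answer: -208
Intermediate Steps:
d(u) = 0
s(B, g) = 0 (s(B, g) = ((0 - g)*0)*1 = (-g*0)*1 = 0*1 = 0)
Z(208) + s(12, 200) = -1*208 + 0 = -208 + 0 = -208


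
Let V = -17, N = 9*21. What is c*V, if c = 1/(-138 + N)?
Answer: -⅓ ≈ -0.33333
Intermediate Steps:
N = 189
c = 1/51 (c = 1/(-138 + 189) = 1/51 ≈ 0.019608)
c*V = (1/51)*(-17) = -⅓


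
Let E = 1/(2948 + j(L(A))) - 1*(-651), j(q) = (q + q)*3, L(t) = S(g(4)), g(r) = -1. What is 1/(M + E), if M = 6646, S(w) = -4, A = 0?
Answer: 2924/21336429 ≈ 0.00013704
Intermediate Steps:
L(t) = -4
j(q) = 6*q (j(q) = (2*q)*3 = 6*q)
E = 1903525/2924 (E = 1/(2948 + 6*(-4)) - 1*(-651) = 1/(2948 - 24) + 651 = 1/2924 + 651 = 1903525/2924 ≈ 651.00)
1/(M + E) = 1/(6646 + 1903525/2924) = 1/(21336429/2924) = 2924/21336429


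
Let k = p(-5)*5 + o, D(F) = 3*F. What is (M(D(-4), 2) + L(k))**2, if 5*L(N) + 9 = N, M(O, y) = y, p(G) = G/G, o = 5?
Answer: 121/25 ≈ 4.8400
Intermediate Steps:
p(G) = 1
k = 10 (k = 1*5 + 5 = 5 + 5 = 10)
L(N) = -9/5 + N/5
(M(D(-4), 2) + L(k))**2 = (2 + (-9/5 + (1/5)*10))**2 = (2 + (-9/5 + 2))**2 = (2 + 1/5)**2 = (11/5)**2 = 121/25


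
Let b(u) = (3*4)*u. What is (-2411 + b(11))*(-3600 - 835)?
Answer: 10107365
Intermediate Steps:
b(u) = 12*u
(-2411 + b(11))*(-3600 - 835) = (-2411 + 12*11)*(-3600 - 835) = (-2411 + 132)*(-4435) = -2279*(-4435) = 10107365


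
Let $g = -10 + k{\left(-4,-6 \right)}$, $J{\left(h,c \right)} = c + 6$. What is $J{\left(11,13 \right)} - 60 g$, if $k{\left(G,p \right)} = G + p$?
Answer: $1219$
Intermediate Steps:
$J{\left(h,c \right)} = 6 + c$
$g = -20$ ($g = -10 - 10 = -20$)
$J{\left(11,13 \right)} - 60 g = \left(6 + 13\right) - -1200 = 19 + 1200 = 1219$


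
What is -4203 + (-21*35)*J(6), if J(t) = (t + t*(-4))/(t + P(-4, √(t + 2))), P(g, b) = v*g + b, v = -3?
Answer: -272502/79 - 6615*√2/79 ≈ -3567.8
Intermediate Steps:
P(g, b) = b - 3*g (P(g, b) = -3*g + b = b - 3*g)
J(t) = -3*t/(12 + t + √(2 + t)) (J(t) = (t + t*(-4))/(t + (√(t + 2) - 3*(-4))) = (t - 4*t)/(t + (√(2 + t) + 12)) = (-3*t)/(t + (12 + √(2 + t))) = (-3*t)/(12 + t + √(2 + t)) = -3*t/(12 + t + √(2 + t)))
-4203 + (-21*35)*J(6) = -4203 + (-21*35)*(-3*6/(12 + 6 + √(2 + 6))) = -4203 - (-2205)*6/(12 + 6 + √8) = -4203 - (-2205)*6/(12 + 6 + 2*√2) = -4203 - (-2205)*6/(18 + 2*√2) = -4203 - (-13230)/(18 + 2*√2) = -4203 + 13230/(18 + 2*√2)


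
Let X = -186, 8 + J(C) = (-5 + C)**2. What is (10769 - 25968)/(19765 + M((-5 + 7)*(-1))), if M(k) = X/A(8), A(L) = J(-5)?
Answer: -699154/909097 ≈ -0.76906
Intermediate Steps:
J(C) = -8 + (-5 + C)**2
A(L) = 92 (A(L) = -8 + (-5 - 5)**2 = -8 + (-10)**2 = -8 + 100 = 92)
M(k) = -93/46 (M(k) = -186/92 = -186*1/92 = -93/46)
(10769 - 25968)/(19765 + M((-5 + 7)*(-1))) = (10769 - 25968)/(19765 - 93/46) = -15199/909097/46 = -15199*46/909097 = -699154/909097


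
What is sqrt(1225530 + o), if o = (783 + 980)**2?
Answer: sqrt(4333699) ≈ 2081.8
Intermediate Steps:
o = 3108169 (o = 1763**2 = 3108169)
sqrt(1225530 + o) = sqrt(1225530 + 3108169) = sqrt(4333699)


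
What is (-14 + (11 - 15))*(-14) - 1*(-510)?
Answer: 762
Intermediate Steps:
(-14 + (11 - 15))*(-14) - 1*(-510) = (-14 - 4)*(-14) + 510 = -18*(-14) + 510 = 252 + 510 = 762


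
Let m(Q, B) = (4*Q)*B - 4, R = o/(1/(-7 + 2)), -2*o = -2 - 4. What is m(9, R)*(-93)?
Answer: 50592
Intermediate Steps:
o = 3 (o = -(-2 - 4)/2 = -½*(-6) = 3)
R = -15 (R = 3/(1/(-7 + 2)) = 3/(1/(-5)) = 3/(-⅕) = 3*(-5) = -15)
m(Q, B) = -4 + 4*B*Q (m(Q, B) = 4*B*Q - 4 = -4 + 4*B*Q)
m(9, R)*(-93) = (-4 + 4*(-15)*9)*(-93) = (-4 - 540)*(-93) = -544*(-93) = 50592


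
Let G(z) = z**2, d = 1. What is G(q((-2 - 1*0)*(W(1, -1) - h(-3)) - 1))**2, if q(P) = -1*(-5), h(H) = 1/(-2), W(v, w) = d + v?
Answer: 625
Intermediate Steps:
W(v, w) = 1 + v
h(H) = -1/2
q(P) = 5
G(q((-2 - 1*0)*(W(1, -1) - h(-3)) - 1))**2 = (5**2)**2 = 25**2 = 625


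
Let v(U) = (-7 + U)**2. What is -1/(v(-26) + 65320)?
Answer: -1/66409 ≈ -1.5058e-5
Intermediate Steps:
-1/(v(-26) + 65320) = -1/((-7 - 26)**2 + 65320) = -1/((-33)**2 + 65320) = -1/(1089 + 65320) = -1/66409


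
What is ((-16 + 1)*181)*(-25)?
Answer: 67875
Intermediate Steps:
((-16 + 1)*181)*(-25) = -15*181*(-25) = -2715*(-25) = 67875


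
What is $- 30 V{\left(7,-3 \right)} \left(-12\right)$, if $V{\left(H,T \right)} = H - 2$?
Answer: $1800$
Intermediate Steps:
$V{\left(H,T \right)} = -2 + H$
$- 30 V{\left(7,-3 \right)} \left(-12\right) = - 30 \left(-2 + 7\right) \left(-12\right) = \left(-30\right) 5 \left(-12\right) = \left(-150\right) \left(-12\right) = 1800$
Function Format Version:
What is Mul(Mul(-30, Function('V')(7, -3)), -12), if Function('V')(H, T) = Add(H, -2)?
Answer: 1800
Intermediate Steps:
Function('V')(H, T) = Add(-2, H)
Mul(Mul(-30, Function('V')(7, -3)), -12) = Mul(Mul(-30, Add(-2, 7)), -12) = Mul(Mul(-30, 5), -12) = Mul(-150, -12) = 1800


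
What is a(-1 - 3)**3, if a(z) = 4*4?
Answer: 4096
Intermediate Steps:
a(z) = 16
a(-1 - 3)**3 = 16**3 = 4096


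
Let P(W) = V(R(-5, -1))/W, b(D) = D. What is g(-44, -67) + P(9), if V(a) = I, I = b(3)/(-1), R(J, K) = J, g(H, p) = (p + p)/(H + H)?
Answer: 157/132 ≈ 1.1894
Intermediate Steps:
g(H, p) = p/H (g(H, p) = (2*p)/((2*H)) = (2*p)*(1/(2*H)) = p/H)
I = -3 (I = 3/(-1) = 3*(-1) = -3)
V(a) = -3
P(W) = -3/W
g(-44, -67) + P(9) = -67/(-44) - 3/9 = -67*(-1/44) - 3*⅑ = 67/44 - ⅓ = 157/132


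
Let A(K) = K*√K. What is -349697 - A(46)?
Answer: -349697 - 46*√46 ≈ -3.5001e+5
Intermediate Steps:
A(K) = K^(3/2)
-349697 - A(46) = -349697 - 46^(3/2) = -349697 - 46*√46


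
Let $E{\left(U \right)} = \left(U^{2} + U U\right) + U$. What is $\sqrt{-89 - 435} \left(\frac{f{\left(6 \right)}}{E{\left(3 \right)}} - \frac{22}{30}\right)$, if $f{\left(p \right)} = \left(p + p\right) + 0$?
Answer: $- \frac{34 i \sqrt{131}}{105} \approx - 3.7062 i$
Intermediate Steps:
$f{\left(p \right)} = 2 p$ ($f{\left(p \right)} = 2 p + 0 = 2 p$)
$E{\left(U \right)} = U + 2 U^{2}$ ($E{\left(U \right)} = \left(U^{2} + U^{2}\right) + U = 2 U^{2} + U = U + 2 U^{2}$)
$\sqrt{-89 - 435} \left(\frac{f{\left(6 \right)}}{E{\left(3 \right)}} - \frac{22}{30}\right) = \sqrt{-89 - 435} \left(\frac{2 \cdot 6}{3 \left(1 + 2 \cdot 3\right)} - \frac{22}{30}\right) = \sqrt{-524} \left(\frac{12}{3 \left(1 + 6\right)} - \frac{11}{15}\right) = 2 i \sqrt{131} \left(\frac{12}{3 \cdot 7} - \frac{11}{15}\right) = 2 i \sqrt{131} \left(\frac{12}{21} - \frac{11}{15}\right) = 2 i \sqrt{131} \left(12 \cdot \frac{1}{21} - \frac{11}{15}\right) = 2 i \sqrt{131} \left(\frac{4}{7} - \frac{11}{15}\right) = 2 i \sqrt{131} \left(- \frac{17}{105}\right) = - \frac{34 i \sqrt{131}}{105}$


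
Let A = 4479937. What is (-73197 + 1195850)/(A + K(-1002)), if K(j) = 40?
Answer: 1122653/4479977 ≈ 0.25059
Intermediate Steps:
(-73197 + 1195850)/(A + K(-1002)) = (-73197 + 1195850)/(4479937 + 40) = 1122653/4479977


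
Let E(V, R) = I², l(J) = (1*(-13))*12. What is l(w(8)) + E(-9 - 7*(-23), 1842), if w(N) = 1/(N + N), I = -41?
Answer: 1525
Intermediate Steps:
w(N) = 1/(2*N)
l(J) = -156 (l(J) = -13*12 = -156)
E(V, R) = 1681 (E(V, R) = (-41)² = 1681)
l(w(8)) + E(-9 - 7*(-23), 1842) = -156 + 1681 = 1525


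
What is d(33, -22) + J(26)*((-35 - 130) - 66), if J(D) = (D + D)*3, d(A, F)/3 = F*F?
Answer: -34584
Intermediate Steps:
d(A, F) = 3*F**2 (d(A, F) = 3*(F*F) = 3*F**2)
J(D) = 6*D (J(D) = (2*D)*3 = 6*D)
d(33, -22) + J(26)*((-35 - 130) - 66) = 3*(-22)**2 + (6*26)*((-35 - 130) - 66) = 3*484 + 156*(-165 - 66) = 1452 + 156*(-231) = 1452 - 36036 = -34584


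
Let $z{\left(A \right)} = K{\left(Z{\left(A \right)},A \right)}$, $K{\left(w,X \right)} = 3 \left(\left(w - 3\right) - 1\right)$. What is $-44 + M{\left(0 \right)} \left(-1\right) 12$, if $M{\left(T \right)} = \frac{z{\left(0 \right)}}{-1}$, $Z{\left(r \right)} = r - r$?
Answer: $-188$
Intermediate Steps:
$Z{\left(r \right)} = 0$
$K{\left(w,X \right)} = -12 + 3 w$ ($K{\left(w,X \right)} = 3 \left(\left(w - 3\right) - 1\right) = 3 \left(\left(-3 + w\right) - 1\right) = 3 \left(-4 + w\right) = -12 + 3 w$)
$z{\left(A \right)} = -12$ ($z{\left(A \right)} = -12 + 3 \cdot 0 = -12 + 0 = -12$)
$M{\left(T \right)} = 12$ ($M{\left(T \right)} = - \frac{12}{-1} = \left(-12\right) \left(-1\right) = 12$)
$-44 + M{\left(0 \right)} \left(-1\right) 12 = -44 + 12 \left(-1\right) 12 = -44 - 144 = -188$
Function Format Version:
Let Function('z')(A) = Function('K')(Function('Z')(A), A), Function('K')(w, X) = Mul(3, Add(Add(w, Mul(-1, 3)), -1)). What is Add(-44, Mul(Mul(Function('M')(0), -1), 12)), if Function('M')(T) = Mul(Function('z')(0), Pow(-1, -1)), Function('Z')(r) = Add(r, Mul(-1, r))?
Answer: -188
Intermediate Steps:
Function('Z')(r) = 0
Function('K')(w, X) = Add(-12, Mul(3, w)) (Function('K')(w, X) = Mul(3, Add(Add(w, -3), -1)) = Mul(3, Add(Add(-3, w), -1)) = Mul(3, Add(-4, w)) = Add(-12, Mul(3, w)))
Function('z')(A) = -12 (Function('z')(A) = Add(-12, Mul(3, 0)) = Add(-12, 0) = -12)
Function('M')(T) = 12 (Function('M')(T) = Mul(-12, Pow(-1, -1)) = Mul(-12, -1) = 12)
Add(-44, Mul(Mul(Function('M')(0), -1), 12)) = Add(-44, Mul(Mul(12, -1), 12)) = Add(-44, Mul(-12, 12)) = Add(-44, -144) = -188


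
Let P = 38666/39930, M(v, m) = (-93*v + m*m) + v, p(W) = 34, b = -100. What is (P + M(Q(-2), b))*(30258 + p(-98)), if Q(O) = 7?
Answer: 5658905256916/19965 ≈ 2.8344e+8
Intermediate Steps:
M(v, m) = m² - 92*v (M(v, m) = (-93*v + m²) + v = (m² - 93*v) + v = m² - 92*v)
P = 19333/19965 (P = 38666*(1/39930) = 19333/19965 ≈ 0.96834)
(P + M(Q(-2), b))*(30258 + p(-98)) = (19333/19965 + ((-100)² - 92*7))*(30258 + 34) = (19333/19965 + (10000 - 644))*30292 = (19333/19965 + 9356)*30292 = (186811873/19965)*30292 = 5658905256916/19965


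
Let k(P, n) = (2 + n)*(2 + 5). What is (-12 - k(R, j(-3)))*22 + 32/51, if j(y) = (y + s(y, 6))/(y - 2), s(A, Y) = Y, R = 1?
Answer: -122138/255 ≈ -478.97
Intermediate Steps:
j(y) = (6 + y)/(-2 + y) (j(y) = (y + 6)/(y - 2) = (6 + y)/(-2 + y))
k(P, n) = 14 + 7*n (k(P, n) = (2 + n)*7 = 14 + 7*n)
(-12 - k(R, j(-3)))*22 + 32/51 = (-12 - (14 + 7*((6 - 3)/(-2 - 3))))*22 + 32/51 = (-12 - (14 + 7*(3/(-5))))*22 + 32*(1/51) = (-12 - (14 + 7*(-⅕*3)))*22 + 32/51 = (-12 - (14 + 7*(-⅗)))*22 + 32/51 = (-12 - (14 - 21/5))*22 + 32/51 = (-12 - 1*49/5)*22 + 32/51 = (-12 - 49/5)*22 + 32/51 = -109/5*22 + 32/51 = -2398/5 + 32/51 = -122138/255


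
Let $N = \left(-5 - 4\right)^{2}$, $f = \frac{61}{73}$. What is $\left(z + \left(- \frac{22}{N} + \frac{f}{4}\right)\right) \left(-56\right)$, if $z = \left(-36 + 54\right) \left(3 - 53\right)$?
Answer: $\frac{298035962}{5913} \approx 50404.0$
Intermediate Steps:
$f = \frac{61}{73}$ ($f = 61 \cdot \frac{1}{73} = \frac{61}{73} \approx 0.83562$)
$N = 81$ ($N = \left(-9\right)^{2} = 81$)
$z = -900$ ($z = 18 \left(-50\right) = -900$)
$\left(z + \left(- \frac{22}{N} + \frac{f}{4}\right)\right) \left(-56\right) = \left(-900 + \left(- \frac{22}{81} + \frac{61}{73 \cdot 4}\right)\right) \left(-56\right) = \left(-900 + \left(\left(-22\right) \frac{1}{81} + \frac{61}{73} \cdot \frac{1}{4}\right)\right) \left(-56\right) = \left(-900 + \left(- \frac{22}{81} + \frac{61}{292}\right)\right) \left(-56\right) = \left(-900 - \frac{1483}{23652}\right) \left(-56\right) = \left(- \frac{21288283}{23652}\right) \left(-56\right) = \frac{298035962}{5913}$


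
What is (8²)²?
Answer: 4096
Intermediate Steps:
(8²)² = 64² = 4096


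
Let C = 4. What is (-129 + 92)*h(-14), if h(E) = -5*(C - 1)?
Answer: 555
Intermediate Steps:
h(E) = -15 (h(E) = -5*(4 - 1) = -5*3 = -15)
(-129 + 92)*h(-14) = (-129 + 92)*(-15) = -37*(-15) = 555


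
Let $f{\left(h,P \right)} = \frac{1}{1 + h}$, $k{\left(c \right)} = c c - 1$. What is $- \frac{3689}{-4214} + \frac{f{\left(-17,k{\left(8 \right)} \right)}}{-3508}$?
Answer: $\frac{14790029}{16894528} \approx 0.87543$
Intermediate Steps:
$k{\left(c \right)} = -1 + c^{2}$ ($k{\left(c \right)} = c^{2} - 1 = -1 + c^{2}$)
$- \frac{3689}{-4214} + \frac{f{\left(-17,k{\left(8 \right)} \right)}}{-3508} = - \frac{3689}{-4214} + \frac{1}{\left(1 - 17\right) \left(-3508\right)} = \left(-3689\right) \left(- \frac{1}{4214}\right) + \frac{1}{-16} \left(- \frac{1}{3508}\right) = \frac{527}{602} - - \frac{1}{56128} = \frac{527}{602} + \frac{1}{56128} = \frac{14790029}{16894528}$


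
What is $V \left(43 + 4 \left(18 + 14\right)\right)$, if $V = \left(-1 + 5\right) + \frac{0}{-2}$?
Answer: $684$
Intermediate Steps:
$V = 4$ ($V = 4 + 0 \left(- \frac{1}{2}\right) = 4 + 0 = 4$)
$V \left(43 + 4 \left(18 + 14\right)\right) = 4 \left(43 + 4 \left(18 + 14\right)\right) = 4 \left(43 + 4 \cdot 32\right) = 4 \left(43 + 128\right) = 4 \cdot 171 = 684$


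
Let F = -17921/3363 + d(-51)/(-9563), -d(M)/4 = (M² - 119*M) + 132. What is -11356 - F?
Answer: -365160176345/32160369 ≈ -11354.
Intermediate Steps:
d(M) = -528 - 4*M² + 476*M (d(M) = -4*((M² - 119*M) + 132) = -4*(132 + M² - 119*M) = -528 - 4*M² + 476*M)
F = -52974019/32160369 (F = -17921/3363 + (-528 - 4*(-51)² + 476*(-51))/(-9563) = -17921*1/3363 + (-528 - 4*2601 - 24276)*(-1/9563) = -17921/3363 + (-528 - 10404 - 24276)*(-1/9563) = -17921/3363 - 35208*(-1/9563) = -17921/3363 + 35208/9563 = -52974019/32160369 ≈ -1.6472)
-11356 - F = -11356 - 1*(-52974019/32160369) = -11356 + 52974019/32160369 = -365160176345/32160369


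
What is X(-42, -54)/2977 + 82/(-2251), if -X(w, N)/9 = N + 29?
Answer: 262361/6701227 ≈ 0.039151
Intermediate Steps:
X(w, N) = -261 - 9*N (X(w, N) = -9*(N + 29) = -9*(29 + N) = -261 - 9*N)
X(-42, -54)/2977 + 82/(-2251) = (-261 - 9*(-54))/2977 + 82/(-2251) = (-261 + 486)*(1/2977) + 82*(-1/2251) = 225*(1/2977) - 82/2251 = 225/2977 - 82/2251 = 262361/6701227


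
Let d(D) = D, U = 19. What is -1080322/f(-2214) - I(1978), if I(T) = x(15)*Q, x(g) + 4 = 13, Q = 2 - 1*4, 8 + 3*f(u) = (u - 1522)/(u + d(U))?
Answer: 1185694867/2304 ≈ 5.1462e+5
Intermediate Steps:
f(u) = -8/3 + (-1522 + u)/(3*(19 + u)) (f(u) = -8/3 + ((u - 1522)/(u + 19))/3 = -8/3 + ((-1522 + u)/(19 + u))/3 = -8/3 + (-1522 + u)/(3*(19 + u)))
Q = -2 (Q = 2 - 4 = -2)
x(g) = 9 (x(g) = -4 + 13 = 9)
I(T) = -18 (I(T) = 9*(-2) = -18)
-1080322/f(-2214) - I(1978) = -1080322*3*(19 - 2214)/(-1674 - 7*(-2214)) - 1*(-18) = -1080322*(-6585/(-1674 + 15498)) + 18 = -1080322/((⅓)*(-1/2195)*13824) + 18 = -1080322/(-4608/2195) + 18 = -1080322*(-2195/4608) + 18 = 1185653395/2304 + 18 = 1185694867/2304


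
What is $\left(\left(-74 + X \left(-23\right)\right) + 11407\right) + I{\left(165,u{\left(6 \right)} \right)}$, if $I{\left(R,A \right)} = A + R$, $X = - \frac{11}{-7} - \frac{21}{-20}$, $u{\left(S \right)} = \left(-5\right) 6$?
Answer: $\frac{1597079}{140} \approx 11408.0$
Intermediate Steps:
$u{\left(S \right)} = -30$
$X = \frac{367}{140}$ ($X = \left(-11\right) \left(- \frac{1}{7}\right) - - \frac{21}{20} = \frac{11}{7} + \frac{21}{20} = \frac{367}{140} \approx 2.6214$)
$\left(\left(-74 + X \left(-23\right)\right) + 11407\right) + I{\left(165,u{\left(6 \right)} \right)} = \left(\left(-74 + \frac{367}{140} \left(-23\right)\right) + 11407\right) + \left(-30 + 165\right) = \left(\left(-74 - \frac{8441}{140}\right) + 11407\right) + 135 = \left(- \frac{18801}{140} + 11407\right) + 135 = \frac{1578179}{140} + 135 = \frac{1597079}{140}$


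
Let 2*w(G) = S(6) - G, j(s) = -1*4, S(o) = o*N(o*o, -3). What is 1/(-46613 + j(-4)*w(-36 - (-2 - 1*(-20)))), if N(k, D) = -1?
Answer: -1/46709 ≈ -2.1409e-5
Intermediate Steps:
S(o) = -o (S(o) = o*(-1) = -o)
j(s) = -4
w(G) = -3 - G/2 (w(G) = (-1*6 - G)/2 = (-6 - G)/2 = -3 - G/2)
1/(-46613 + j(-4)*w(-36 - (-2 - 1*(-20)))) = 1/(-46613 - 4*(-3 - (-36 - (-2 - 1*(-20)))/2)) = 1/(-46613 - 4*(-3 - (-36 - (-2 + 20))/2)) = 1/(-46613 - 4*(-3 - (-36 - 1*18)/2)) = 1/(-46613 - 4*(-3 - (-36 - 18)/2)) = 1/(-46613 - 4*(-3 - 1/2*(-54))) = 1/(-46613 - 4*(-3 + 27)) = 1/(-46613 - 4*24) = 1/(-46613 - 96) = 1/(-46709) = -1/46709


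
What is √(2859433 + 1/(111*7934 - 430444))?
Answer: 3*√64403026266161770/450230 ≈ 1691.0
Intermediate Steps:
√(2859433 + 1/(111*7934 - 430444)) = √(2859433 + 1/(880674 - 430444)) = √(2859433 + 1/450230) = √(1287402519591/450230) = 3*√64403026266161770/450230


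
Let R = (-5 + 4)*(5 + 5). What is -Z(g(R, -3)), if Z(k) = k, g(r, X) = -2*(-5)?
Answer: -10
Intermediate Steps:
R = -10 (R = -1*10 = -10)
g(r, X) = 10
-Z(g(R, -3)) = -1*10 = -10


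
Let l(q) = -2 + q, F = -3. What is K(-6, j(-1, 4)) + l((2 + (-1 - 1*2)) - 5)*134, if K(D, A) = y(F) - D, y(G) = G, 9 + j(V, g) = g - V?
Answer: -1069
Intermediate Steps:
j(V, g) = -9 + g - V (j(V, g) = -9 + (g - V) = -9 + g - V)
K(D, A) = -3 - D
K(-6, j(-1, 4)) + l((2 + (-1 - 1*2)) - 5)*134 = (-3 - 1*(-6)) + (-2 + ((2 + (-1 - 1*2)) - 5))*134 = (-3 + 6) + (-2 + ((2 + (-1 - 2)) - 5))*134 = 3 + (-2 + ((2 - 3) - 5))*134 = 3 + (-2 + (-1 - 5))*134 = 3 + (-2 - 6)*134 = 3 - 8*134 = 3 - 1072 = -1069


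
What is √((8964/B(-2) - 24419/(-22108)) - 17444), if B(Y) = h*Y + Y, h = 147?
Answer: I*√2922902312316765/408998 ≈ 132.19*I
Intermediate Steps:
B(Y) = 148*Y (B(Y) = 147*Y + Y = 148*Y)
√((8964/B(-2) - 24419/(-22108)) - 17444) = √((8964/((148*(-2))) - 24419/(-22108)) - 17444) = √((8964/(-296) - 24419*(-1/22108)) - 17444) = √((8964*(-1/296) + 24419/22108) - 17444) = √((-2241/74 + 24419/22108) - 17444) = √(-23868511/817996 - 17444) = √(-14292990735/817996) = I*√2922902312316765/408998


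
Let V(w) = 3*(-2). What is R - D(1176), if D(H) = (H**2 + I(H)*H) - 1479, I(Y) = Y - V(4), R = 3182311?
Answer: 410782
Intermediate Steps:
V(w) = -6
I(Y) = 6 + Y (I(Y) = Y - 1*(-6) = Y + 6 = 6 + Y)
D(H) = -1479 + H**2 + H*(6 + H) (D(H) = (H**2 + (6 + H)*H) - 1479 = (H**2 + H*(6 + H)) - 1479 = -1479 + H**2 + H*(6 + H))
R - D(1176) = 3182311 - (-1479 + 1176**2 + 1176*(6 + 1176)) = 3182311 - (-1479 + 1382976 + 1176*1182) = 3182311 - (-1479 + 1382976 + 1390032) = 3182311 - 1*2771529 = 3182311 - 2771529 = 410782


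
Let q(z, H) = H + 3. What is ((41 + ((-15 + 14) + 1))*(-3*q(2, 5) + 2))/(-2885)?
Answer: 902/2885 ≈ 0.31265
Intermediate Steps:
q(z, H) = 3 + H
((41 + ((-15 + 14) + 1))*(-3*q(2, 5) + 2))/(-2885) = ((41 + ((-15 + 14) + 1))*(-3*(3 + 5) + 2))/(-2885) = ((41 + (-1 + 1))*(-3*8 + 2))*(-1/2885) = ((41 + 0)*(-24 + 2))*(-1/2885) = (41*(-22))*(-1/2885) = -902*(-1/2885) = 902/2885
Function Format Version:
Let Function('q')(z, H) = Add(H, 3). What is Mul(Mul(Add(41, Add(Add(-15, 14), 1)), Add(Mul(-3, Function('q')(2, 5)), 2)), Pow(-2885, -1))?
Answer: Rational(902, 2885) ≈ 0.31265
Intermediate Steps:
Function('q')(z, H) = Add(3, H)
Mul(Mul(Add(41, Add(Add(-15, 14), 1)), Add(Mul(-3, Function('q')(2, 5)), 2)), Pow(-2885, -1)) = Mul(Mul(Add(41, Add(Add(-15, 14), 1)), Add(Mul(-3, Add(3, 5)), 2)), Pow(-2885, -1)) = Mul(Mul(Add(41, Add(-1, 1)), Add(Mul(-3, 8), 2)), Rational(-1, 2885)) = Mul(Mul(Add(41, 0), Add(-24, 2)), Rational(-1, 2885)) = Mul(Mul(41, -22), Rational(-1, 2885)) = Mul(-902, Rational(-1, 2885)) = Rational(902, 2885)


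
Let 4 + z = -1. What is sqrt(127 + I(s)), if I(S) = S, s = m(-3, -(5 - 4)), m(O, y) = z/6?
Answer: sqrt(4542)/6 ≈ 11.232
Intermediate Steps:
z = -5 (z = -4 - 1 = -5)
m(O, y) = -5/6
s = -5/6 ≈ -0.83333
sqrt(127 + I(s)) = sqrt(127 - 5/6) = sqrt(757/6) = sqrt(4542)/6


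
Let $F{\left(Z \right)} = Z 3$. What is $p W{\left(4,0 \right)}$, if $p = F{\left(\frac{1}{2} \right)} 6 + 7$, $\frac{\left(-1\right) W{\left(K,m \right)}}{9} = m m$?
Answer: $0$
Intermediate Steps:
$F{\left(Z \right)} = 3 Z$
$W{\left(K,m \right)} = - 9 m^{2}$ ($W{\left(K,m \right)} = - 9 m m = - 9 m^{2}$)
$p = 16$ ($p = \frac{3}{2} \cdot 6 + 7 = 9 + 7 = 16$)
$p W{\left(4,0 \right)} = 16 \left(- 9 \cdot 0^{2}\right) = 16 \left(\left(-9\right) 0\right) = 16 \cdot 0 = 0$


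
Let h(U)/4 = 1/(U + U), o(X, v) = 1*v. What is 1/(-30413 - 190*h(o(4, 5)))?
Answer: -1/30489 ≈ -3.2799e-5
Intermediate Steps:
o(X, v) = v
h(U) = 2/U (h(U) = 4/(U + U) = 4/((2*U)) = 4*(1/(2*U)) = 2/U)
1/(-30413 - 190*h(o(4, 5))) = 1/(-30413 - 380/5) = 1/(-30413 - 190*⅖) = 1/(-30413 - 76) = 1/(-30489) = -1/30489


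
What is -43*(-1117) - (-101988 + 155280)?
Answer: -5261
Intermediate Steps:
-43*(-1117) - (-101988 + 155280) = 48031 - 1*53292 = 48031 - 53292 = -5261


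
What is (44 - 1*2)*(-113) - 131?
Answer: -4877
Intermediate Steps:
(44 - 1*2)*(-113) - 131 = (44 - 2)*(-113) - 131 = 42*(-113) - 131 = -4746 - 131 = -4877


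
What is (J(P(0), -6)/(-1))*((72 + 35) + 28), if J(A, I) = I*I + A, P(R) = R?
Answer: -4860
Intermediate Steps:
J(A, I) = A + I**2 (J(A, I) = I**2 + A = A + I**2)
(J(P(0), -6)/(-1))*((72 + 35) + 28) = ((0 + (-6)**2)/(-1))*((72 + 35) + 28) = (-(0 + 36))*(107 + 28) = -1*36*135 = -36*135 = -4860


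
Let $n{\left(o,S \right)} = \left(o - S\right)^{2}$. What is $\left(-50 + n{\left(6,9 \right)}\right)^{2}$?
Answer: $1681$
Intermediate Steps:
$\left(-50 + n{\left(6,9 \right)}\right)^{2} = \left(-50 + \left(9 - 6\right)^{2}\right)^{2} = \left(-50 + 3^{2}\right)^{2} = \left(-50 + 9\right)^{2} = \left(-41\right)^{2} = 1681$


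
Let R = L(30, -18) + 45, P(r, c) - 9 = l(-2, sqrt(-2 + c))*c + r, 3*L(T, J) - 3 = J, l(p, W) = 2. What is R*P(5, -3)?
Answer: 320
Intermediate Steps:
L(T, J) = 1 + J/3
P(r, c) = 9 + r + 2*c (P(r, c) = 9 + (2*c + r) = 9 + (r + 2*c) = 9 + r + 2*c)
R = 40 (R = (1 + (1/3)*(-18)) + 45 = (1 - 6) + 45 = -5 + 45 = 40)
R*P(5, -3) = 40*(9 + 5 + 2*(-3)) = 40*(9 + 5 - 6) = 40*8 = 320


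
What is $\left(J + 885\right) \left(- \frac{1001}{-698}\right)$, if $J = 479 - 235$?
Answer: $\frac{1130129}{698} \approx 1619.1$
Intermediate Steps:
$J = 244$ ($J = 479 - 235 = 244$)
$\left(J + 885\right) \left(- \frac{1001}{-698}\right) = \left(244 + 885\right) \left(- \frac{1001}{-698}\right) = 1129 \left(\left(-1001\right) \left(- \frac{1}{698}\right)\right) = 1129 \cdot \frac{1001}{698} = \frac{1130129}{698}$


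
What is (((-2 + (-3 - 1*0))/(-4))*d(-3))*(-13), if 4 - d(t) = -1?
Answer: -325/4 ≈ -81.250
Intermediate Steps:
d(t) = 5 (d(t) = 4 - 1*(-1) = 4 + 1 = 5)
(((-2 + (-3 - 1*0))/(-4))*d(-3))*(-13) = (((-2 + (-3 - 1*0))/(-4))*5)*(-13) = (((-2 + (-3 + 0))*(-¼))*5)*(-13) = (((-2 - 3)*(-¼))*5)*(-13) = (-5*(-¼)*5)*(-13) = ((5/4)*5)*(-13) = (25/4)*(-13) = -325/4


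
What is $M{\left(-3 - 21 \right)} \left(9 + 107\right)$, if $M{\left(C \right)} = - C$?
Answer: $2784$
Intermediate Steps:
$M{\left(-3 - 21 \right)} \left(9 + 107\right) = - (-3 - 21) \left(9 + 107\right) = - (-3 - 21) 116 = \left(-1\right) \left(-24\right) 116 = 24 \cdot 116 = 2784$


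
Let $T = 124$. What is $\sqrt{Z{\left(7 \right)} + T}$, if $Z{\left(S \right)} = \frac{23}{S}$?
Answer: $\frac{9 \sqrt{77}}{7} \approx 11.282$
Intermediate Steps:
$\sqrt{Z{\left(7 \right)} + T} = \sqrt{\frac{23}{7} + 124} = \sqrt{\frac{891}{7}} = \frac{9 \sqrt{77}}{7}$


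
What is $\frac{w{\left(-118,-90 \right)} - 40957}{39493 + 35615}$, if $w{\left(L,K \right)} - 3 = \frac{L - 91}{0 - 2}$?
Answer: $- \frac{27233}{50072} \approx -0.54388$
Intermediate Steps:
$w{\left(L,K \right)} = \frac{97}{2} - \frac{L}{2}$ ($w{\left(L,K \right)} = 3 + \frac{L - 91}{0 - 2} = 3 + \frac{-91 + L}{-2} = 3 + \left(-91 + L\right) \left(- \frac{1}{2}\right) = 3 - \left(- \frac{91}{2} + \frac{L}{2}\right) = \frac{97}{2} - \frac{L}{2}$)
$\frac{w{\left(-118,-90 \right)} - 40957}{39493 + 35615} = \frac{\left(\frac{97}{2} - -59\right) - 40957}{39493 + 35615} = \frac{\left(\frac{97}{2} + 59\right) - 40957}{75108} = \left(\frac{215}{2} - 40957\right) \frac{1}{75108} = \left(- \frac{81699}{2}\right) \frac{1}{75108} = - \frac{27233}{50072}$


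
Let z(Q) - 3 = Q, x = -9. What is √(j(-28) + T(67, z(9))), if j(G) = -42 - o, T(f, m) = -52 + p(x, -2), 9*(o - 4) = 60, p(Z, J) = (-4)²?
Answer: I*√798/3 ≈ 9.4163*I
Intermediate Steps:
p(Z, J) = 16
o = 32/3 (o = 4 + (⅑)*60 = 4 + 20/3 = 32/3 ≈ 10.667)
z(Q) = 3 + Q
T(f, m) = -36 (T(f, m) = -52 + 16 = -36)
j(G) = -158/3 (j(G) = -42 - 1*32/3 = -42 - 32/3 = -158/3)
√(j(-28) + T(67, z(9))) = √(-158/3 - 36) = √(-266/3) = I*√798/3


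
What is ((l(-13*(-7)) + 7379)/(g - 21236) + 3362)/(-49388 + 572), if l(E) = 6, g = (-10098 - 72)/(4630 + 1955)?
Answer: -31341632069/455125334112 ≈ -0.068864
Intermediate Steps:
g = -678/439 (g = -10170/6585 = -10170*1/6585 = -678/439 ≈ -1.5444)
((l(-13*(-7)) + 7379)/(g - 21236) + 3362)/(-49388 + 572) = ((6 + 7379)/(-678/439 - 21236) + 3362)/(-49388 + 572) = (7385/(-9323282/439) + 3362)/(-48816) = (7385*(-439/9323282) + 3362)*(-1/48816) = (-3242015/9323282 + 3362)*(-1/48816) = (31341632069/9323282)*(-1/48816) = -31341632069/455125334112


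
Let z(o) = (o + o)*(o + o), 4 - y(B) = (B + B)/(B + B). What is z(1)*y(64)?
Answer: 12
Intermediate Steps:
y(B) = 3 (y(B) = 4 - (B + B)/(B + B) = 4 - 2*B/(2*B) = 4 - 2*B*1/(2*B) = 4 - 1*1 = 4 - 1 = 3)
z(o) = 4*o**2 (z(o) = (2*o)*(2*o) = 4*o**2)
z(1)*y(64) = (4*1**2)*3 = (4*1)*3 = 4*3 = 12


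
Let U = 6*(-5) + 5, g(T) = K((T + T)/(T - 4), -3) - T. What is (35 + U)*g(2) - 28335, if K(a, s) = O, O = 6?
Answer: -28295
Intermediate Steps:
K(a, s) = 6
g(T) = 6 - T
U = -25 (U = -30 + 5 = -25)
(35 + U)*g(2) - 28335 = (35 - 25)*(6 - 1*2) - 28335 = 10*(6 - 2) - 28335 = 10*4 - 28335 = 40 - 28335 = -28295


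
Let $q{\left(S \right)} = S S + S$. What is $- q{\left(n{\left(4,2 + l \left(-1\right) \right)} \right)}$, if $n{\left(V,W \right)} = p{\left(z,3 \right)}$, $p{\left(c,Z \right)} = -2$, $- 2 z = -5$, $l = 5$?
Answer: $-2$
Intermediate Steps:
$z = \frac{5}{2}$ ($z = \left(- \frac{1}{2}\right) \left(-5\right) = \frac{5}{2} \approx 2.5$)
$n{\left(V,W \right)} = -2$
$q{\left(S \right)} = S + S^{2}$ ($q{\left(S \right)} = S^{2} + S = S + S^{2}$)
$- q{\left(n{\left(4,2 + l \left(-1\right) \right)} \right)} = - \left(-2\right) \left(1 - 2\right) = - \left(-2\right) \left(-1\right) = \left(-1\right) 2 = -2$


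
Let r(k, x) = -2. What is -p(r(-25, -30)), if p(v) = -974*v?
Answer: -1948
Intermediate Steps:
-p(r(-25, -30)) = -(-974)*(-2) = -1*1948 = -1948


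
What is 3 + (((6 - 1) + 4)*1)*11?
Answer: 102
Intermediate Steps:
3 + (((6 - 1) + 4)*1)*11 = 3 + ((5 + 4)*1)*11 = 3 + (9*1)*11 = 3 + 9*11 = 3 + 99 = 102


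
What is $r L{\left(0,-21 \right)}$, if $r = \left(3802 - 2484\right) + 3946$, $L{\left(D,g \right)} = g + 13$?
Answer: $-42112$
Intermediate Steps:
$L{\left(D,g \right)} = 13 + g$
$r = 5264$ ($r = 1318 + 3946 = 5264$)
$r L{\left(0,-21 \right)} = 5264 \left(13 - 21\right) = 5264 \left(-8\right) = -42112$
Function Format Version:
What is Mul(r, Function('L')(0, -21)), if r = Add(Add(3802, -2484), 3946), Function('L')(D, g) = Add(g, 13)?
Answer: -42112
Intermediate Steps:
Function('L')(D, g) = Add(13, g)
r = 5264 (r = Add(1318, 3946) = 5264)
Mul(r, Function('L')(0, -21)) = Mul(5264, Add(13, -21)) = Mul(5264, -8) = -42112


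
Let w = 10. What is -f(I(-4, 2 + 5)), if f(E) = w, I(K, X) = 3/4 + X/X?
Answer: -10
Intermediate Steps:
I(K, X) = 7/4 (I(K, X) = 3*(¼) + 1 = ¾ + 1 = 7/4)
f(E) = 10
-f(I(-4, 2 + 5)) = -1*10 = -10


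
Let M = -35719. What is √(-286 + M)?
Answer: I*√36005 ≈ 189.75*I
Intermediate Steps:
√(-286 + M) = √(-286 - 35719) = √(-36005) = I*√36005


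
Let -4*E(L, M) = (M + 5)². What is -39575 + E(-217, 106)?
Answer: -170621/4 ≈ -42655.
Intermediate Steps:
E(L, M) = -(5 + M)²/4 (E(L, M) = -(M + 5)²/4 = -(5 + M)²/4)
-39575 + E(-217, 106) = -39575 - (5 + 106)²/4 = -39575 - ¼*111² = -39575 - ¼*12321 = -39575 - 12321/4 = -170621/4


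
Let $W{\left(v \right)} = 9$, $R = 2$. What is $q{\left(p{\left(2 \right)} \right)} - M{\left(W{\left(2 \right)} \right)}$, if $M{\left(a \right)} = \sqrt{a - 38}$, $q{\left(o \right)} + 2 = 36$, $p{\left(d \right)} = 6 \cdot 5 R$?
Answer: $34 - i \sqrt{29} \approx 34.0 - 5.3852 i$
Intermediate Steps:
$p{\left(d \right)} = 60$ ($p{\left(d \right)} = 6 \cdot 5 \cdot 2 = 30 \cdot 2 = 60$)
$q{\left(o \right)} = 34$ ($q{\left(o \right)} = -2 + 36 = 34$)
$M{\left(a \right)} = \sqrt{-38 + a}$
$q{\left(p{\left(2 \right)} \right)} - M{\left(W{\left(2 \right)} \right)} = 34 - \sqrt{-38 + 9} = 34 - \sqrt{-29} = 34 - i \sqrt{29}$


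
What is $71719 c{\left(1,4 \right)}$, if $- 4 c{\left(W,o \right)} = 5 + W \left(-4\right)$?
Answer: $- \frac{71719}{4} \approx -17930.0$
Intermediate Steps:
$c{\left(W,o \right)} = - \frac{5}{4} + W$ ($c{\left(W,o \right)} = - \frac{5 + W \left(-4\right)}{4} = - \frac{5 - 4 W}{4} = - \frac{5}{4} + W$)
$71719 c{\left(1,4 \right)} = 71719 \left(- \frac{5}{4} + 1\right) = 71719 \left(- \frac{1}{4}\right) = - \frac{71719}{4}$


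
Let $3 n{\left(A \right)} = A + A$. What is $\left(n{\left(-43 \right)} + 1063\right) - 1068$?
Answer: $- \frac{101}{3} \approx -33.667$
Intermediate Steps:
$n{\left(A \right)} = \frac{2 A}{3}$ ($n{\left(A \right)} = \frac{A + A}{3} = \frac{2 A}{3}$)
$\left(n{\left(-43 \right)} + 1063\right) - 1068 = \left(\frac{2}{3} \left(-43\right) + 1063\right) - 1068 = \left(- \frac{86}{3} + 1063\right) - 1068 = \frac{3103}{3} - 1068 = - \frac{101}{3}$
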